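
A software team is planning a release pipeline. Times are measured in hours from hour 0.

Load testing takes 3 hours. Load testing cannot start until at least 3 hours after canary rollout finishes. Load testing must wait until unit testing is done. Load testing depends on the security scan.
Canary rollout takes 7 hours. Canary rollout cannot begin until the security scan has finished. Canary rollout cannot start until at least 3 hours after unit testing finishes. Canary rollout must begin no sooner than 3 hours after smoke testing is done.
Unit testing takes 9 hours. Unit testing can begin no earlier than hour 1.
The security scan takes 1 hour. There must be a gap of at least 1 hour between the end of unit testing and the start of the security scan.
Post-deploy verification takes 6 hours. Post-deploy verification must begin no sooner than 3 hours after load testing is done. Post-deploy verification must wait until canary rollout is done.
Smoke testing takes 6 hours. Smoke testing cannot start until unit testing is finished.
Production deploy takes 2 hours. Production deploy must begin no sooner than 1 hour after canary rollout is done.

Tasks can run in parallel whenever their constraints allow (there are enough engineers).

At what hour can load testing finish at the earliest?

Unit testing cannot begin until its own release at hour 1. It runs from hour 1 to 1 + 9 = hour 10.
Smoke testing cannot begin until unit testing (finishes hour 10). It runs from hour 10 to 10 + 6 = hour 16.
The security scan waits on unit testing (finishes hour 10, plus 1-hour gap → hour 11), so it starts at hour 11 and finishes at 11 + 1 = hour 12.
Canary rollout needs all of the security scan (finishes hour 12); unit testing (finishes hour 10, plus 3-hour gap → hour 13); smoke testing (finishes hour 16, plus 3-hour gap → hour 19). That puts its earliest start at hour 19; it finishes at 19 + 7 = hour 26.
Load testing has to wait for canary rollout (finishes hour 26, plus 3-hour gap → hour 29); unit testing (finishes hour 10); the security scan (finishes hour 12). The latest of these is hour 29, so load testing runs hour 29 to 29 + 3 = hour 32.

32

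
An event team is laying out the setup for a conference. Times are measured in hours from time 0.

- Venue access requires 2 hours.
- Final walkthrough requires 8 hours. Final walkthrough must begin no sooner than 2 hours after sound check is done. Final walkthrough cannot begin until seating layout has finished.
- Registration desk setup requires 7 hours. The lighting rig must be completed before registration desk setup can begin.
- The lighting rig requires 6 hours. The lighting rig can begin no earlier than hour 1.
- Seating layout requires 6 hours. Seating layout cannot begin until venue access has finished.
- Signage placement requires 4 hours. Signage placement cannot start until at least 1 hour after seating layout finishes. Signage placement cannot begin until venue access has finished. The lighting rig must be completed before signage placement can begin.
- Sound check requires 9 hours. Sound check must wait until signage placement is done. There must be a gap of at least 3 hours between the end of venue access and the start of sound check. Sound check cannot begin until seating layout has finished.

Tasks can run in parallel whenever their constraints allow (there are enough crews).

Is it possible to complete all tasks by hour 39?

The lighting rig waits on its own release at hour 1, so it starts at hour 1 and finishes at 1 + 6 = hour 7.
Registration desk setup waits on the lighting rig (finishes hour 7), so it starts at hour 7 and finishes at 7 + 7 = hour 14.
Nothing blocks venue access, so it runs from hour 0 to hour 2.
Seating layout cannot begin until venue access (finishes hour 2). It runs from hour 2 to 2 + 6 = hour 8.
Signage placement has to wait for seating layout (finishes hour 8, plus 1-hour gap → hour 9); venue access (finishes hour 2); the lighting rig (finishes hour 7). The latest of these is hour 9, so signage placement runs hour 9 to 9 + 4 = hour 13.
For sound check: signage placement (finishes hour 13); venue access (finishes hour 2, plus 3-hour gap → hour 5); seating layout (finishes hour 8). Taking the maximum gives a start of hour 13, and it finishes at 13 + 9 = hour 22.
Final walkthrough has to wait for sound check (finishes hour 22, plus 2-hour gap → hour 24); seating layout (finishes hour 8). The latest of these is hour 24, so final walkthrough runs hour 24 to 24 + 8 = hour 32.
Every task is finished by hour 32, which is no later than the deadline of 39, so the schedule is feasible.

Yes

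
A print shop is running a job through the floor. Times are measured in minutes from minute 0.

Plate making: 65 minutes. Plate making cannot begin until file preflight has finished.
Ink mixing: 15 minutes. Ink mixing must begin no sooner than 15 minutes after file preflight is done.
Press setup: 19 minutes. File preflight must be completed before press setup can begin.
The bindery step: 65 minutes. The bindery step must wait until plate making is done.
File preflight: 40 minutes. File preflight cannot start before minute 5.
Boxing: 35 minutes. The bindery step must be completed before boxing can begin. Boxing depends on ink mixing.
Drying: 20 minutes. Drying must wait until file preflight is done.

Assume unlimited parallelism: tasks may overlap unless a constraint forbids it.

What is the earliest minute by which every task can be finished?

File preflight waits on its own release at minute 5, so it starts at minute 5 and finishes at 5 + 40 = minute 45.
Drying waits on file preflight (finishes minute 45), so it starts at minute 45 and finishes at 45 + 20 = minute 65.
Press setup cannot begin until file preflight (finishes minute 45). It runs from minute 45 to 45 + 19 = minute 64.
After file preflight (finishes minute 45, plus 15-minute gap → minute 60), ink mixing can start at minute 60 and finishes at minute 75.
Plate making waits on file preflight (finishes minute 45), so it starts at minute 45 and finishes at 45 + 65 = minute 110.
The bindery step waits on plate making (finishes minute 110), so it starts at minute 110 and finishes at 110 + 65 = minute 175.
Boxing needs all of the bindery step (finishes minute 175); ink mixing (finishes minute 75). That puts its earliest start at minute 175; it finishes at 175 + 35 = minute 210.
All tasks are finished once the last one completes. Finish times: File preflight at 45, Plate making at 110, Ink mixing at 75, Press setup at 64, Drying at 65, The bindery step at 175, Boxing at 210. The latest is minute 210.

210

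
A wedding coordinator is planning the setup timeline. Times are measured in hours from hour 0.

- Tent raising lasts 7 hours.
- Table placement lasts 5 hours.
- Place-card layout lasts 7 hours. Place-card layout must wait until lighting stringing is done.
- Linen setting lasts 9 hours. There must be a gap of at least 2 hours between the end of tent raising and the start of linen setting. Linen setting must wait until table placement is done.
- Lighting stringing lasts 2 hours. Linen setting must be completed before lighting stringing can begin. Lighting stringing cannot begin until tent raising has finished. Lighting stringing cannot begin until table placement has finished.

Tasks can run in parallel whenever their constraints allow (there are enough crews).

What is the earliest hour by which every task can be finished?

Nothing blocks table placement, so it runs from hour 0 to hour 5.
Nothing blocks tent raising, so it runs from hour 0 to hour 7.
For linen setting: tent raising (finishes hour 7, plus 2-hour gap → hour 9); table placement (finishes hour 5). Taking the maximum gives a start of hour 9, and it finishes at 9 + 9 = hour 18.
Lighting stringing needs all of linen setting (finishes hour 18); tent raising (finishes hour 7); table placement (finishes hour 5). That puts its earliest start at hour 18; it finishes at 18 + 2 = hour 20.
Place-card layout cannot begin until lighting stringing (finishes hour 20). It runs from hour 20 to 20 + 7 = hour 27.
All tasks are finished once the last one completes. Finish times: Tent raising at 7, Table placement at 5, Linen setting at 18, Lighting stringing at 20, Place-card layout at 27. The latest is hour 27.

27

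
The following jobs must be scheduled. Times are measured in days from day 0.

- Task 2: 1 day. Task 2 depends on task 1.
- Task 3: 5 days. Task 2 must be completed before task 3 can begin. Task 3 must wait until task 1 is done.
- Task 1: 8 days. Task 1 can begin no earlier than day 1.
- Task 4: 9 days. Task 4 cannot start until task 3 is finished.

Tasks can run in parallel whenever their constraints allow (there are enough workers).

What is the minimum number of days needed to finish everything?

Task 1 cannot begin until its own release at day 1. It runs from day 1 to 1 + 8 = day 9.
After task 1 (finishes day 9), task 2 can start at day 9 and finishes at day 10.
Task 3 cannot start until task 2 (finishes day 10); task 1 (finishes day 9). The controlling bound is day 10, so task 3 finishes at 10 + 5 = day 15.
After task 3 (finishes day 15), task 4 can start at day 15 and finishes at day 24.
All tasks are finished once the last one completes. Finish times: Task 1 at 9, Task 2 at 10, Task 3 at 15, Task 4 at 24. The latest is day 24.

24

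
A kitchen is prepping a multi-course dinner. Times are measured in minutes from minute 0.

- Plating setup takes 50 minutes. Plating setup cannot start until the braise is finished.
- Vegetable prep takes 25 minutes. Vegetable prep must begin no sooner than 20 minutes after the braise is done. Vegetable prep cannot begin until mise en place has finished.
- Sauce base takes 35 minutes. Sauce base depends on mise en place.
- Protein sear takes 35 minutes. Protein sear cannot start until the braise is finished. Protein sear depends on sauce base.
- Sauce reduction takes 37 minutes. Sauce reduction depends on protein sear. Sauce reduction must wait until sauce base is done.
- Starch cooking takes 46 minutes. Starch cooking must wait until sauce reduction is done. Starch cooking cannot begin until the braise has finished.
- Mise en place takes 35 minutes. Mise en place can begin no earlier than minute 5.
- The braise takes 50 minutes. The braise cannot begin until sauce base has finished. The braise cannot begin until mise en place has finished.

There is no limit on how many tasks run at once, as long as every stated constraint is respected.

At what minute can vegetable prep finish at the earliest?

Mise en place waits on its own release at minute 5, so it starts at minute 5 and finishes at 5 + 35 = minute 40.
Sauce base waits on mise en place (finishes minute 40), so it starts at minute 40 and finishes at 40 + 35 = minute 75.
For the braise: sauce base (finishes minute 75); mise en place (finishes minute 40). Taking the maximum gives a start of minute 75, and it finishes at 75 + 50 = minute 125.
Vegetable prep needs all of the braise (finishes minute 125, plus 20-minute gap → minute 145); mise en place (finishes minute 40). That puts its earliest start at minute 145; it finishes at 145 + 25 = minute 170.

170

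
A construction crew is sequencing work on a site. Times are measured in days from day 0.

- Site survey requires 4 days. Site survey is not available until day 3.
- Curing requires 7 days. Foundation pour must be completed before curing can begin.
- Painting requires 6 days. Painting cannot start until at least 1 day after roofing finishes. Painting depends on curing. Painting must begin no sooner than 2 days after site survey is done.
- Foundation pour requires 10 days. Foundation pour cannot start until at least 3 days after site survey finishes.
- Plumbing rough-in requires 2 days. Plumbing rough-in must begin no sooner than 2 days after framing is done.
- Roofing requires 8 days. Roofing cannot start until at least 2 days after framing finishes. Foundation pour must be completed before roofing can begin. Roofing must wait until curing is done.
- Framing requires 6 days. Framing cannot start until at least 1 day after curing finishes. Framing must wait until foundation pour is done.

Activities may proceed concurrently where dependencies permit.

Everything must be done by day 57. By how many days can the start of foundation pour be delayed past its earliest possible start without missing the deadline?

6

Site survey cannot begin until its own release at day 3. It runs from day 3 to 3 + 4 = day 7.
Foundation pour waits on site survey (finishes day 7, plus 3-day gap → day 10), so it starts at day 10 and finishes at 10 + 10 = day 20.

Working backward from the deadline:
Nothing follows painting; the deadline of day 57 is its only limit. It must start by 57 − 6 = day 51.
Roofing must finish before painting (must start by day 51, minus 1-day gap → day 50). With an 8-day duration, roofing must start by 50 − 8 = day 42.
Plumbing rough-in must finish by day 57; it takes 2 days, so it must start by 57 − 2 = day 55.
Framing has several dependents: roofing (must start by day 42, minus 2-day gap → day 40); plumbing rough-in (must start by day 55, minus 2-day gap → day 53). The earliest of those limits is day 40, so framing must start by 40 − 6 = day 34.
Curing has several dependents: framing (must start by day 34, minus 1-day gap → day 33); roofing (must start by day 42); painting (must start by day 51). The earliest of those limits is day 33, so curing must start by 33 − 7 = day 26.
For foundation pour: curing (must start by day 26); framing (must start by day 34); roofing (must start by day 42). The most restrictive is day 26; with a 10-day duration, foundation pour must start by day 16.
So foundation pour can start as early as day 10 and as late as day 16, giving 16 − 10 = 6 days of slack.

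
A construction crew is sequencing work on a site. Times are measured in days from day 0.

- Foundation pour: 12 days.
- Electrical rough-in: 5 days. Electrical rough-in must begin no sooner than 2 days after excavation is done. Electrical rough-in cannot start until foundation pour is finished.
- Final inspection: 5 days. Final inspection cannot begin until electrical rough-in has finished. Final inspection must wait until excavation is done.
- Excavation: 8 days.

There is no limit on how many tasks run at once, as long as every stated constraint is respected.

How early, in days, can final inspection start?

Nothing blocks foundation pour, so it runs from day 0 to day 12.
Nothing blocks excavation, so it runs from day 0 to day 8.
Electrical rough-in has to wait for excavation (finishes day 8, plus 2-day gap → day 10); foundation pour (finishes day 12). The latest of these is day 12, so electrical rough-in runs day 12 to 12 + 5 = day 17.
Final inspection waits on electrical rough-in (finishes day 17); excavation (finishes day 8). The latest of these is day 17, which is the earliest final inspection can start.

17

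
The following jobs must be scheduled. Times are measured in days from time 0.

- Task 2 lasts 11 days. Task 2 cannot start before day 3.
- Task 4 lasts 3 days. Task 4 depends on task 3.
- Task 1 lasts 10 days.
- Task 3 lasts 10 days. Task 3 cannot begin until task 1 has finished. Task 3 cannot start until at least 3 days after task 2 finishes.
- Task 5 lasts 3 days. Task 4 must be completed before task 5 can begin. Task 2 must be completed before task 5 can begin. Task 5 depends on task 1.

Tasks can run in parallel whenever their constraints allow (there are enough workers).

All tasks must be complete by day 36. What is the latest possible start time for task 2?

To finish by day 36, task 5 (duration 3) must start no later than day 33.
Task 4 has to be done before task 5 (must start by day 33). That means finishing by day 33, i.e. starting by 33 − 3 = day 30.
Since task 4 (must start by day 30) depends on it, task 3 must finish by day 30. Backing off its 10-day duration gives a latest start of day 20.
Task 2 must finish in time for task 3 (must start by day 20, minus 3-day gap → day 17); task 5 (must start by day 33). The tightest is day 17, so task 2 must start by 17 − 11 = day 6.

6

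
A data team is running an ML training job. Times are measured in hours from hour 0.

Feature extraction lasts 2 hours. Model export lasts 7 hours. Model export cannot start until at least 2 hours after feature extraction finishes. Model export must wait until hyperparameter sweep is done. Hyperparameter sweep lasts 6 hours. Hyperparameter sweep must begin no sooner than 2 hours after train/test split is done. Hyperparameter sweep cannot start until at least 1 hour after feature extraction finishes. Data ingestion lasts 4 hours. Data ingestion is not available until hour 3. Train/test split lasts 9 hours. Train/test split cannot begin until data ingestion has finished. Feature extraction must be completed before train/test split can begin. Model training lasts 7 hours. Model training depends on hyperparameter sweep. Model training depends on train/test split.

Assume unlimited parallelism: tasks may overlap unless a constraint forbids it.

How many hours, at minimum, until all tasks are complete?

Feature extraction can start immediately at hour 0; it finishes at hour 2.
Data ingestion cannot begin until its own release at hour 3. It runs from hour 3 to 3 + 4 = hour 7.
For train/test split: data ingestion (finishes hour 7); feature extraction (finishes hour 2). Taking the maximum gives a start of hour 7, and it finishes at 7 + 9 = hour 16.
Hyperparameter sweep has to wait for train/test split (finishes hour 16, plus 2-hour gap → hour 18); feature extraction (finishes hour 2, plus 1-hour gap → hour 3). The latest of these is hour 18, so hyperparameter sweep runs hour 18 to 18 + 6 = hour 24.
Model export has to wait for feature extraction (finishes hour 2, plus 2-hour gap → hour 4); hyperparameter sweep (finishes hour 24). The latest of these is hour 24, so model export runs hour 24 to 24 + 7 = hour 31.
Model training has to wait for hyperparameter sweep (finishes hour 24); train/test split (finishes hour 16). The latest of these is hour 24, so model training runs hour 24 to 24 + 7 = hour 31.
All tasks are finished once the last one completes. Finish times: Data ingestion at 7, Feature extraction at 2, Train/test split at 16, Hyperparameter sweep at 24, Model training at 31, Model export at 31. The latest is hour 31.

31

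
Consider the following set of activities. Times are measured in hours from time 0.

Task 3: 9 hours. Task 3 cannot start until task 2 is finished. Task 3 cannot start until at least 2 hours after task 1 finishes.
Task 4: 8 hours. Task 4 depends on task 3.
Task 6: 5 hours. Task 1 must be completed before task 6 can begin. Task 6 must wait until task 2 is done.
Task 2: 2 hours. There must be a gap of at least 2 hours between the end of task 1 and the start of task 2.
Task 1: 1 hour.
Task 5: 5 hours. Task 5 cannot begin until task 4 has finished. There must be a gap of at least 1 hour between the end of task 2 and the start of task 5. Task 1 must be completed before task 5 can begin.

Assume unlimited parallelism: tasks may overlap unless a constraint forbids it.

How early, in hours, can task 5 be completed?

Task 1 has no prerequisites, so it starts at hour 0 and finishes at hour 1.
Task 2 cannot begin until task 1 (finishes hour 1, plus 2-hour gap → hour 3). It runs from hour 3 to 3 + 2 = hour 5.
For task 3: task 2 (finishes hour 5); task 1 (finishes hour 1, plus 2-hour gap → hour 3). Taking the maximum gives a start of hour 5, and it finishes at 5 + 9 = hour 14.
After task 3 (finishes hour 14), task 4 can start at hour 14 and finishes at hour 22.
Task 5 cannot start until task 4 (finishes hour 22); task 2 (finishes hour 5, plus 1-hour gap → hour 6); task 1 (finishes hour 1). The controlling bound is hour 22, so task 5 finishes at 22 + 5 = hour 27.

27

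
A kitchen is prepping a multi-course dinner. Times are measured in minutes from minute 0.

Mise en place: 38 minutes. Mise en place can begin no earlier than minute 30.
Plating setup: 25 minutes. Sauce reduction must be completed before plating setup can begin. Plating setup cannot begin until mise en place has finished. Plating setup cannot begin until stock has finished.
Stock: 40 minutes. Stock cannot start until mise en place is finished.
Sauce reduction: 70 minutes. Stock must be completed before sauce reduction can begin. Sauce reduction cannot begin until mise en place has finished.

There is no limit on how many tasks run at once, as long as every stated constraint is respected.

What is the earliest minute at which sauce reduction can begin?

108

Mise en place cannot begin until its own release at minute 30. It runs from minute 30 to 30 + 38 = minute 68.
Stock waits on mise en place (finishes minute 68), so it starts at minute 68 and finishes at 68 + 40 = minute 108.
Sauce reduction waits on stock (finishes minute 108); mise en place (finishes minute 68). The latest of these is minute 108, which is the earliest sauce reduction can start.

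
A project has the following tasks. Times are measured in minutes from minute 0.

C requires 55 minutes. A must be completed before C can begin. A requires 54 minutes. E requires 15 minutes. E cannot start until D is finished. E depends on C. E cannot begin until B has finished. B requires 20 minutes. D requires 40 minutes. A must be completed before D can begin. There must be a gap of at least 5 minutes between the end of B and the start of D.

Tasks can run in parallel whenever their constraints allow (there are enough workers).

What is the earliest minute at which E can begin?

Nothing blocks B, so it runs from minute 0 to minute 20.
A can start immediately at minute 0; it finishes at minute 54.
For D: A (finishes minute 54); B (finishes minute 20, plus 5-minute gap → minute 25). Taking the maximum gives a start of minute 54, and it finishes at 54 + 40 = minute 94.
After A (finishes minute 54), C can start at minute 54 and finishes at minute 109.
E waits on D (finishes minute 94); C (finishes minute 109); B (finishes minute 20). The latest of these is minute 109, which is the earliest E can start.

109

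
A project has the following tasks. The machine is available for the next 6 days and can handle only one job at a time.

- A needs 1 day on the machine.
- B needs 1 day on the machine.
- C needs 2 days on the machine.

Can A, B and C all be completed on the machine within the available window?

Yes

Running back to back, the jobs need 1 + 1 + 2 = 4 days on the machine.
Since 4 ≤ 6, they fit within the window.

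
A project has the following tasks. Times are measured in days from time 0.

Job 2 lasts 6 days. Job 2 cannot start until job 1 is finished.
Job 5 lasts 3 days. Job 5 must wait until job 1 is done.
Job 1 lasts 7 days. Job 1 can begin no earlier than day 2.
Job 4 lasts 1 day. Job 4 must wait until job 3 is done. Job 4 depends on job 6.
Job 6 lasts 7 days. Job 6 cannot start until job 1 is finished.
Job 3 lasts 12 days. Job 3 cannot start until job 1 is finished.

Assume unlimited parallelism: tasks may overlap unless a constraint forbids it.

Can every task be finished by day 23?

Job 1 waits on its own release at day 2, so it starts at day 2 and finishes at 2 + 7 = day 9.
After job 1 (finishes day 9), job 6 can start at day 9 and finishes at day 16.
After job 1 (finishes day 9), job 5 can start at day 9 and finishes at day 12.
After job 1 (finishes day 9), job 3 can start at day 9 and finishes at day 21.
Job 4 needs all of job 3 (finishes day 21); job 6 (finishes day 16). That puts its earliest start at day 21; it finishes at 21 + 1 = day 22.
Job 2 cannot begin until job 1 (finishes day 9). It runs from day 9 to 9 + 6 = day 15.
Every task is finished by day 22, which is no later than the deadline of 23, so the schedule is feasible.

Yes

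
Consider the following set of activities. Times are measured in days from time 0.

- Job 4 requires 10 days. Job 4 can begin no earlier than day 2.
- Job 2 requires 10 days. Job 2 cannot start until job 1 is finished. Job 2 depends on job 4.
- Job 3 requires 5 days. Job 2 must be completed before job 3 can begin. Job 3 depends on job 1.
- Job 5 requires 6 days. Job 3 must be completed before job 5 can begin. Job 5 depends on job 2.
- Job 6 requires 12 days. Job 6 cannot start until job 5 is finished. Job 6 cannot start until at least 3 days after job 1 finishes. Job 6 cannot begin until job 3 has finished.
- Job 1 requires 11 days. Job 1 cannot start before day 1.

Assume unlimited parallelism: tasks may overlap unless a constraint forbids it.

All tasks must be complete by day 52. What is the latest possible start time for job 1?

8

To finish by day 52, job 6 (duration 12) must start no later than day 40.
Job 5 has to be done before job 6 (must start by day 40). That means finishing by day 40, i.e. starting by 40 − 6 = day 34.
Job 3 feeds job 5 (must start by day 34); job 6 (must start by day 40). Taking the minimum, job 3 must finish by day 34 and start by 34 − 5 = day 29.
For job 2: job 3 (must start by day 29); job 5 (must start by day 34). The most restrictive is day 29; with a 10-day duration, job 2 must start by day 19.
Job 1 has several dependents: job 2 (must start by day 19); job 3 (must start by day 29); job 6 (must start by day 40, minus 3-day gap → day 37). The earliest of those limits is day 19, so job 1 must start by 19 − 11 = day 8.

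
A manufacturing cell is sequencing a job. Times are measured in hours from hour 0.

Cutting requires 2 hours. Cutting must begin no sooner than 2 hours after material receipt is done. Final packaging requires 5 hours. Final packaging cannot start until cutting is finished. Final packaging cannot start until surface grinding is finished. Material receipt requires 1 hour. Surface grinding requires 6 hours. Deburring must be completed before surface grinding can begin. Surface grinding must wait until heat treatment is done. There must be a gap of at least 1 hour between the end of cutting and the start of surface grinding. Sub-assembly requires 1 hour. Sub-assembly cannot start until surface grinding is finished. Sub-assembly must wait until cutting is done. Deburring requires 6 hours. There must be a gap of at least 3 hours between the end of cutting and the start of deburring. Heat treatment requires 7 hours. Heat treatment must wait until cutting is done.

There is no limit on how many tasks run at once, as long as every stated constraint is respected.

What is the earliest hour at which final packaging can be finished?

25

Material receipt has no prerequisites, so it starts at hour 0 and finishes at hour 1.
Cutting waits on material receipt (finishes hour 1, plus 2-hour gap → hour 3), so it starts at hour 3 and finishes at 3 + 2 = hour 5.
Heat treatment cannot begin until cutting (finishes hour 5). It runs from hour 5 to 5 + 7 = hour 12.
After cutting (finishes hour 5, plus 3-hour gap → hour 8), deburring can start at hour 8 and finishes at hour 14.
For surface grinding: deburring (finishes hour 14); heat treatment (finishes hour 12); cutting (finishes hour 5, plus 1-hour gap → hour 6). Taking the maximum gives a start of hour 14, and it finishes at 14 + 6 = hour 20.
Final packaging cannot start until cutting (finishes hour 5); surface grinding (finishes hour 20). The controlling bound is hour 20, so final packaging finishes at 20 + 5 = hour 25.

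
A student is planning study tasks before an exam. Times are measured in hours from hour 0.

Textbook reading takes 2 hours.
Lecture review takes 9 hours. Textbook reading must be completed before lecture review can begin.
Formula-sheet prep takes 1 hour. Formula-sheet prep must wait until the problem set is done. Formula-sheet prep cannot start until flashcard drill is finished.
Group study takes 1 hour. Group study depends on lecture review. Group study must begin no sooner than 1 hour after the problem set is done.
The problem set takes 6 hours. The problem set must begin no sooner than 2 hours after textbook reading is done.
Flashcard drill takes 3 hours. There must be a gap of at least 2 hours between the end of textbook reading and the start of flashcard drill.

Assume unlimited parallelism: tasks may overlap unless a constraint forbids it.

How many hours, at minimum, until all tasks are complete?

Textbook reading has no prerequisites, so it starts at hour 0 and finishes at hour 2.
Flashcard drill waits on textbook reading (finishes hour 2, plus 2-hour gap → hour 4), so it starts at hour 4 and finishes at 4 + 3 = hour 7.
The problem set waits on textbook reading (finishes hour 2, plus 2-hour gap → hour 4), so it starts at hour 4 and finishes at 4 + 6 = hour 10.
Formula-sheet prep cannot start until the problem set (finishes hour 10); flashcard drill (finishes hour 7). The controlling bound is hour 10, so formula-sheet prep finishes at 10 + 1 = hour 11.
After textbook reading (finishes hour 2), lecture review can start at hour 2 and finishes at hour 11.
Group study cannot start until lecture review (finishes hour 11); the problem set (finishes hour 10, plus 1-hour gap → hour 11). The controlling bound is hour 11, so group study finishes at 11 + 1 = hour 12.
All tasks are finished once the last one completes. Finish times: Textbook reading at 2, Lecture review at 11, The problem set at 10, Flashcard drill at 7, Group study at 12, Formula-sheet prep at 11. The latest is hour 12.

12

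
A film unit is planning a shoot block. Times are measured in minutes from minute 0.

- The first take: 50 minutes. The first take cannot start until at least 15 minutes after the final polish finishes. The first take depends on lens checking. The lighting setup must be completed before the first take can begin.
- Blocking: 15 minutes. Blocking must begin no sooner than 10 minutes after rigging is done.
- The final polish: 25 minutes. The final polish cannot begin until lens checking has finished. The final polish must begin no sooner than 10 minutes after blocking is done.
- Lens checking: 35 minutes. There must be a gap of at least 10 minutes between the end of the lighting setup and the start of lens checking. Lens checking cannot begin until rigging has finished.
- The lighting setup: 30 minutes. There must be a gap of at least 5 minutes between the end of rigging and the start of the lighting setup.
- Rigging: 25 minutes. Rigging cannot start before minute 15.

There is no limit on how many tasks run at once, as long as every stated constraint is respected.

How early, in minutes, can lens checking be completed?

Rigging cannot begin until its own release at minute 15. It runs from minute 15 to 15 + 25 = minute 40.
The lighting setup cannot begin until rigging (finishes minute 40, plus 5-minute gap → minute 45). It runs from minute 45 to 45 + 30 = minute 75.
For lens checking: the lighting setup (finishes minute 75, plus 10-minute gap → minute 85); rigging (finishes minute 40). Taking the maximum gives a start of minute 85, and it finishes at 85 + 35 = minute 120.

120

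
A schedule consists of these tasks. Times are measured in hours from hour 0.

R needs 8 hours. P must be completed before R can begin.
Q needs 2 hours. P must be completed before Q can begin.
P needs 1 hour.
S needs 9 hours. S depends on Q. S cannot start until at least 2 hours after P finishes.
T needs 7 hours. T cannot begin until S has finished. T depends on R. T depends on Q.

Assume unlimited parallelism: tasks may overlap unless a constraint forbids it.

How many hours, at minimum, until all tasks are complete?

19

P can start immediately at hour 0; it finishes at hour 1.
R waits on P (finishes hour 1), so it starts at hour 1 and finishes at 1 + 8 = hour 9.
Q waits on P (finishes hour 1), so it starts at hour 1 and finishes at 1 + 2 = hour 3.
S needs all of Q (finishes hour 3); P (finishes hour 1, plus 2-hour gap → hour 3). That puts its earliest start at hour 3; it finishes at 3 + 9 = hour 12.
For T: S (finishes hour 12); R (finishes hour 9); Q (finishes hour 3). Taking the maximum gives a start of hour 12, and it finishes at 12 + 7 = hour 19.
All tasks are finished once the last one completes. Finish times: P at 1, Q at 3, R at 9, S at 12, T at 19. The latest is hour 19.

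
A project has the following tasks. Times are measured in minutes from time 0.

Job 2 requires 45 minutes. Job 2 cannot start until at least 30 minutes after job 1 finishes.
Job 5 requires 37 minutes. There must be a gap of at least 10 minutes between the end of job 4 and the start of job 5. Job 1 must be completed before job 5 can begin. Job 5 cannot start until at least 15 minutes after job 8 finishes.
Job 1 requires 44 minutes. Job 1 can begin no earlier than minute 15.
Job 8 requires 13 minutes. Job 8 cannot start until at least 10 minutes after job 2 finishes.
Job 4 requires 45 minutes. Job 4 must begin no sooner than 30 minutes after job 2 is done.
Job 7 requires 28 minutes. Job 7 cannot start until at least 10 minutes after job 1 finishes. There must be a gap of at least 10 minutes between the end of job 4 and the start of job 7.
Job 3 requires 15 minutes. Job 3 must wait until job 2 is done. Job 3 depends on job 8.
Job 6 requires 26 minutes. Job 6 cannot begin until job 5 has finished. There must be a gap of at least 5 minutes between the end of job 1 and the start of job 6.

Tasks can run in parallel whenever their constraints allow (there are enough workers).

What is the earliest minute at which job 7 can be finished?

After its own release at minute 15, job 1 can start at minute 15 and finishes at minute 59.
After job 1 (finishes minute 59, plus 30-minute gap → minute 89), job 2 can start at minute 89 and finishes at minute 134.
Job 4 waits on job 2 (finishes minute 134, plus 30-minute gap → minute 164), so it starts at minute 164 and finishes at 164 + 45 = minute 209.
Job 7 has to wait for job 1 (finishes minute 59, plus 10-minute gap → minute 69); job 4 (finishes minute 209, plus 10-minute gap → minute 219). The latest of these is minute 219, so job 7 runs minute 219 to 219 + 28 = minute 247.

247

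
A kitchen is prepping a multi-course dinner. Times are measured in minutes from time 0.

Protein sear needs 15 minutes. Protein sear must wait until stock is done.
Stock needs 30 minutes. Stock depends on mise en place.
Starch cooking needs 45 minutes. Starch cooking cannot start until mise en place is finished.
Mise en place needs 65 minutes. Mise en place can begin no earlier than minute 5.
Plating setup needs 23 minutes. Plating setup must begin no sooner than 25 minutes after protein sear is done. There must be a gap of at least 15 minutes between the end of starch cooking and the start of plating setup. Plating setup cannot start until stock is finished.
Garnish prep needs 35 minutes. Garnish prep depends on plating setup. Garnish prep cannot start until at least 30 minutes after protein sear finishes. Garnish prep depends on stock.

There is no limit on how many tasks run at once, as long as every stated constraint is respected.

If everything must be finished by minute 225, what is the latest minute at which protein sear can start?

To finish by minute 225, garnish prep (duration 35) must start no later than minute 190.
Plating setup feeds into garnish prep (must start by minute 190); so plating setup must finish by minute 190 and therefore start by minute 167.
Protein sear has several dependents: plating setup (must start by minute 167, minus 25-minute gap → minute 142); garnish prep (must start by minute 190, minus 30-minute gap → minute 160). The earliest of those limits is minute 142, so protein sear must start by 142 − 15 = minute 127.

127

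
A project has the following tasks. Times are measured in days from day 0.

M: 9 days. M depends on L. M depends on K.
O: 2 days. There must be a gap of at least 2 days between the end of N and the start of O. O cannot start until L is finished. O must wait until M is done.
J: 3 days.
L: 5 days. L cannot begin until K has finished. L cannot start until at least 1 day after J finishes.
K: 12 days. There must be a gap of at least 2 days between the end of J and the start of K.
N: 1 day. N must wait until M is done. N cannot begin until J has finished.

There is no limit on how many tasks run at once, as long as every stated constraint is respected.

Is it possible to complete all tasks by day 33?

No

J can start immediately at day 0; it finishes at day 3.
K waits on J (finishes day 3, plus 2-day gap → day 5), so it starts at day 5 and finishes at 5 + 12 = day 17.
For L: K (finishes day 17); J (finishes day 3, plus 1-day gap → day 4). Taking the maximum gives a start of day 17, and it finishes at 17 + 5 = day 22.
For M: L (finishes day 22); K (finishes day 17). Taking the maximum gives a start of day 22, and it finishes at 22 + 9 = day 31.
For N: M (finishes day 31); J (finishes day 3). Taking the maximum gives a start of day 31, and it finishes at 31 + 1 = day 32.
O needs all of N (finishes day 32, plus 2-day gap → day 34); L (finishes day 22); M (finishes day 31). That puts its earliest start at day 34; it finishes at 34 + 2 = day 36.
The earliest everything can be done is day 36, which is after the deadline of 33, so it is not possible.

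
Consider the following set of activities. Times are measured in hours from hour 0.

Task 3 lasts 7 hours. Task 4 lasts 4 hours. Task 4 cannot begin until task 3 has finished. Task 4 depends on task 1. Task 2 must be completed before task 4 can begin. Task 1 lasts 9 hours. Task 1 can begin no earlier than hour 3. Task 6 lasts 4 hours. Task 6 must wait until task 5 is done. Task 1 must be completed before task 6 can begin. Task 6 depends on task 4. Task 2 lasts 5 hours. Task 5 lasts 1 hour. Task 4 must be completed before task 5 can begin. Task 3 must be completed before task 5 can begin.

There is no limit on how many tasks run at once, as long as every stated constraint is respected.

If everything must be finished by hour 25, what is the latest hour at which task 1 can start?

7

Nothing follows task 6; the deadline of hour 25 is its only limit. It must start by 25 − 4 = hour 21.
Since task 6 (must start by hour 21) depends on it, task 5 must finish by hour 21. Backing off its 1-hour duration gives a latest start of hour 20.
Task 4 feeds task 5 (must start by hour 20); task 6 (must start by hour 21). Taking the minimum, task 4 must finish by hour 20 and start by 20 − 4 = hour 16.
For task 1: task 4 (must start by hour 16); task 6 (must start by hour 21). The most restrictive is hour 16; with a 9-hour duration, task 1 must start by hour 7.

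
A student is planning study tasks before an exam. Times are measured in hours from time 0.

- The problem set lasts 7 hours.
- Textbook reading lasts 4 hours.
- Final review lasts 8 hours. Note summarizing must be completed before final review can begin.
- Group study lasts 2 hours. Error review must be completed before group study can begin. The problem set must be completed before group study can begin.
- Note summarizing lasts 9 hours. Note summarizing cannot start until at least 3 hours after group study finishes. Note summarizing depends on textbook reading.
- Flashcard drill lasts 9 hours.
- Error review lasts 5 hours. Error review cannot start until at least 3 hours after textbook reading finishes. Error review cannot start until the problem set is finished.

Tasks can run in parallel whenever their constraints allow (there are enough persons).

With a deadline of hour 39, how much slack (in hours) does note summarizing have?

5

Nothing blocks the problem set, so it runs from hour 0 to hour 7.
Textbook reading has no prerequisites, so it starts at hour 0 and finishes at hour 4.
Error review has to wait for textbook reading (finishes hour 4, plus 3-hour gap → hour 7); the problem set (finishes hour 7). The latest of these is hour 7, so error review runs hour 7 to 7 + 5 = hour 12.
Group study has to wait for error review (finishes hour 12); the problem set (finishes hour 7). The latest of these is hour 12, so group study runs hour 12 to 12 + 2 = hour 14.
For note summarizing: group study (finishes hour 14, plus 3-hour gap → hour 17); textbook reading (finishes hour 4). Taking the maximum gives a start of hour 17, and it finishes at 17 + 9 = hour 26.

Working backward from the deadline:
Final review must finish by hour 39; it takes 8 hours, so it must start by 39 − 8 = hour 31.
Note summarizing has to be done before final review (must start by hour 31). That means finishing by hour 31, i.e. starting by 31 − 9 = hour 22.
So note summarizing can start as early as hour 17 and as late as hour 22, giving 22 − 17 = 5 hours of slack.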